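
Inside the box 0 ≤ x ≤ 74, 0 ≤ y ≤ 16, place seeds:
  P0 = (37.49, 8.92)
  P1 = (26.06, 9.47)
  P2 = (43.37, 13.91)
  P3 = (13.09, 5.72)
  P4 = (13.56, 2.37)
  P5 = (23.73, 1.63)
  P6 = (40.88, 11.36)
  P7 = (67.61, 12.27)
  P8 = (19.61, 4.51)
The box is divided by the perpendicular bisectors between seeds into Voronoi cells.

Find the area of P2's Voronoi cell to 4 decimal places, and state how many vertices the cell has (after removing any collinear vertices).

1. box [0,74]×[0,16]: [(0, 0) (74, 0) (74, 16) (0, 16)]
2. ⊥bis P2·P0 via (40.43,11.415): [(50.1172, 0) (74, 0) (74, 16) (36.539, 16)]  |A|=490.7503
3. ⊥bis P2·P1 via (34.715,11.69): [(50.1172, 0) (74, 0) (74, 16) (36.539, 16)]  |A|=490.7503
4. ⊥bis P2·P3 via (28.23,9.815): [(50.1172, 0) (74, 0) (74, 16) (36.539, 16)]  |A|=490.7503
5. ⊥bis P2·P4 via (28.465,8.14): [(50.1172, 0) (74, 0) (74, 16) (36.539, 16)]  |A|=490.7503
6. ⊥bis P2·P5 via (33.55,7.77): [(50.1172, 0) (74, 0) (74, 16) (36.539, 16)]  |A|=490.7503
7. ⊥bis P2·P6 via (42.125,12.635): [(55.0645, 0) (74, 0) (74, 16) (38.6789, 16)]  |A|=434.053
8. ⊥bis P2·P7 via (55.49,13.09): [(54.6329, 0.4214) (55.6869, 16) (38.6789, 16)]  |A|=132.48
9. ⊥bis P2·P8 via (31.49,9.21): [(54.6329, 0.4214) (55.6869, 16) (38.6789, 16)]  |A|=132.48
10. canonical 3-gon: [(54.6329, 0.4214) (55.6869, 16) (38.6789, 16)]
11. shoelace: 132.48

Area of P2's cell: 132.4800 (3 vertices)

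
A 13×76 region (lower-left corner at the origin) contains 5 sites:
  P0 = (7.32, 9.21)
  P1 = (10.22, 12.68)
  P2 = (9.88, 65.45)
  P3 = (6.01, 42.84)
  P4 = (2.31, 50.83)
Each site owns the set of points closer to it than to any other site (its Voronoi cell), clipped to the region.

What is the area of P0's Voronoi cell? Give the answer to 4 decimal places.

Area of P0's cell: 166.9475

1. box [0,13]×[0,76]: [(0, 0) (13, 0) (13, 76) (0, 76)]
2. ⊥bis P0·P1 via (8.77,10.945): [(0, 18.2744) (0, 0) (13, 0) (13, 7.4098)]  |A|=166.9475
3. ⊥bis P0·P2 via (8.6,37.33): [(0, 18.2744) (0, 0) (13, 0) (13, 7.4098)]  |A|=166.9475
4. ⊥bis P0·P3 via (6.665,26.025): [(0, 18.2744) (0, 0) (13, 0) (13, 7.4098)]  |A|=166.9475
5. ⊥bis P0·P4 via (4.815,30.02): [(0, 18.2744) (0, 0) (13, 0) (13, 7.4098)]  |A|=166.9475
6. canonical 4-gon: [(0, 18.2744) (0, 0) (13, 0) (13, 7.4098)]
7. shoelace: 166.9475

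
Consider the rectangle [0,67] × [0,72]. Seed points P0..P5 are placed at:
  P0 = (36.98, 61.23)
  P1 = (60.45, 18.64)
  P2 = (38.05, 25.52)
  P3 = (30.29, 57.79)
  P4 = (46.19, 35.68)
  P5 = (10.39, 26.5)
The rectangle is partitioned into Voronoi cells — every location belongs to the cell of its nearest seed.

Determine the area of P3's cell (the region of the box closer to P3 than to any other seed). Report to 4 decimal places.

Area of P3's cell: 898.4903

1. box [0,67]×[0,72]: [(0, 0) (67, 0) (67, 72) (0, 72)]
2. ⊥bis P3·P0 via (33.635,59.51): [(0, 0) (64.2351, 0) (27.2126, 72) (0, 72)]  |A|=3292.1171
3. ⊥bis P3·P1 via (45.37,38.215): [(0, 3.2633) (44.8077, 37.7818) (27.2126, 72) (0, 72)]  |A|=2005.5492
4. ⊥bis P3·P2 via (34.17,41.655): [(0, 33.4381) (41.8646, 43.5053) (27.2126, 72) (0, 72)]  |A|=1194.8968
5. ⊥bis P3·P4 via (38.24,46.735): [(0, 33.4381) (29.6718, 40.5733) (39.6737, 47.766) (27.2126, 72) (0, 72)]  |A|=1165.7098
6. ⊥bis P3·P5 via (20.34,42.145): [(0, 55.081) (24.6936, 39.3762) (29.6718, 40.5733) (39.6737, 47.766) (27.2126, 72) (0, 72)]  |A|=898.4903
7. canonical 6-gon: [(0, 55.081) (24.6936, 39.3762) (29.6718, 40.5733) (39.6737, 47.766) (27.2126, 72) (0, 72)]
8. shoelace: 898.4903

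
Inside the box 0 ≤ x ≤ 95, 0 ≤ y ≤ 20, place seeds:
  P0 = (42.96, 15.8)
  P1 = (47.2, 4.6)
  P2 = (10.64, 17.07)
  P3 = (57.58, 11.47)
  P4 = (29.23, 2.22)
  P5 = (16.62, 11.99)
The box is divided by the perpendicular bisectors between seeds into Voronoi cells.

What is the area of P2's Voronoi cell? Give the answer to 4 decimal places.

1. box [0,95]×[0,20]: [(0, 0) (95, 0) (95, 20) (0, 20)]
2. ⊥bis P2·P0 via (26.8,16.435): [(0, 0) (26.1542, 0) (26.9401, 20) (0, 20)]  |A|=530.9428
3. ⊥bis P2·P1 via (28.92,10.835): [(0, 0) (25.2244, 0) (26.2753, 3.0811) (26.9401, 20) (0, 20)]  |A|=529.5104
4. ⊥bis P2·P3 via (34.11,14.27): [(0, 0) (25.2244, 0) (26.2753, 3.0811) (26.9401, 20) (0, 20)]  |A|=529.5104
5. ⊥bis P2·P4 via (19.935,9.645): [(0, 0) (12.2304, 0) (26.8746, 18.3323) (26.9401, 20) (0, 20)]  |A|=403.3154
6. ⊥bis P2·P5 via (13.63,14.53): [(0, 0) (1.2868, 0) (18.2768, 20) (0, 20)]  |A|=195.6355
7. canonical 4-gon: [(0, 0) (1.2868, 0) (18.2768, 20) (0, 20)]
8. shoelace: 195.6355

Area of P2's cell: 195.6355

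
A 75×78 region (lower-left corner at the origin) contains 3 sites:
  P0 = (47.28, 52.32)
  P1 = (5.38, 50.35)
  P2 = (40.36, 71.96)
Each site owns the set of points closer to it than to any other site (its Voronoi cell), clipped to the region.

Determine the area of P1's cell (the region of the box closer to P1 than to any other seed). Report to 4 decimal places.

Area of P1's cell: 1959.6163

1. box [0,75]×[0,78]: [(0, 0) (75, 0) (75, 78) (0, 78)]
2. ⊥bis P1·P0 via (26.33,51.335): [(0, 0) (28.7436, 0) (25.0763, 78) (0, 78)]  |A|=2098.9762
3. ⊥bis P1·P2 via (22.87,61.155): [(0, 0) (28.7436, 0) (26.1153, 55.9019) (12.4635, 78) (0, 78)]  |A|=1959.6163
4. canonical 5-gon: [(0, 0) (28.7436, 0) (26.1153, 55.9019) (12.4635, 78) (0, 78)]
5. shoelace: 1959.6163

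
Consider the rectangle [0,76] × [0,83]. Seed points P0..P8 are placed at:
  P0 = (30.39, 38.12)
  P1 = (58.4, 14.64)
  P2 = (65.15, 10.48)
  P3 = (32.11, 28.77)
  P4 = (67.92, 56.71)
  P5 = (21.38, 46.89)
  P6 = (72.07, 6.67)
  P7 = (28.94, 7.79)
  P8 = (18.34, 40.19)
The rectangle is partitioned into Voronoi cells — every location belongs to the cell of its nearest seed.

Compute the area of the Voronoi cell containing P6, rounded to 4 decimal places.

1. box [0,76]×[0,83]: [(0, 0) (76, 0) (76, 83) (0, 83)]
2. ⊥bis P6·P0 via (51.23,22.395): [(34.3317, 0) (76, 0) (76, 55.2221)]  |A|=1150.5074
3. ⊥bis P6·P1 via (65.235,10.655): [(59.0228, 0) (76, 0) (76, 29.1189)]  |A|=247.1785
4. ⊥bis P6·P2 via (68.61,8.575): [(63.8888, 0) (76, 0) (76, 21.9973)]  |A|=133.2067
5. ⊥bis P6·P3 via (52.09,17.72): [(63.8888, 0) (76, 0) (76, 21.9973)]  |A|=133.2067
6. ⊥bis P6·P4 via (69.995,31.69): [(63.8888, 0) (76, 0) (76, 21.9973)]  |A|=133.2067
7. ⊥bis P6·P5 via (46.725,26.78): [(63.8888, 0) (76, 0) (76, 21.9973)]  |A|=133.2067
8. ⊥bis P6·P7 via (50.505,7.23): [(63.8888, 0) (76, 0) (76, 21.9973)]  |A|=133.2067
9. ⊥bis P6·P8 via (45.205,23.43): [(63.8888, 0) (76, 0) (76, 21.9973)]  |A|=133.2067
10. canonical 3-gon: [(63.8888, 0) (76, 0) (76, 21.9973)]
11. shoelace: 133.2067

Area of P6's cell: 133.2067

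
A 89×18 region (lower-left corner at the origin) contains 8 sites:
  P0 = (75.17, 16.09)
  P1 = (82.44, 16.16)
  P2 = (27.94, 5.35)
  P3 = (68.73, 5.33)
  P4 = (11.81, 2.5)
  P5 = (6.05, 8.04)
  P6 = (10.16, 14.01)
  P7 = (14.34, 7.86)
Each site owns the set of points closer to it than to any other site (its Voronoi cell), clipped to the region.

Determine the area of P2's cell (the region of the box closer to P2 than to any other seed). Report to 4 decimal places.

Area of P2's cell: 481.0057

1. box [0,89]×[0,18]: [(0, 0) (89, 0) (89, 18) (0, 18)]
2. ⊥bis P2·P0 via (51.555,10.72): [(0, 0) (53.9927, 0) (49.8995, 18) (0, 18)]  |A|=935.0302
3. ⊥bis P2·P1 via (55.19,10.755): [(0, 0) (53.9927, 0) (49.8995, 18) (0, 18)]  |A|=935.0302
4. ⊥bis P2·P3 via (48.335,5.34): [(0, 0) (48.3324, 0) (48.3412, 18) (0, 18)]  |A|=870.0623
5. ⊥bis P2·P4 via (19.875,3.925): [(20.5685, 0) (48.3324, 0) (48.3412, 18) (17.3881, 18)]  |A|=528.4529
6. ⊥bis P2·P5 via (16.995,6.695): [(17.9756, 14.6748) (20.5685, 0) (48.3324, 0) (48.3412, 18) (18.3842, 18)]  |A|=526.7967
7. ⊥bis P2·P6 via (19.05,9.68): [(18.9092, 9.391) (20.5685, 0) (48.3324, 0) (48.3412, 18) (23.1024, 18)]  |A|=503.8557
8. ⊥bis P2·P7 via (21.14,6.605): [(20.2518, 1.7924) (20.5685, 0) (48.3324, 0) (48.3412, 18) (23.243, 18)]  |A|=481.0057
9. canonical 5-gon: [(20.2518, 1.7924) (20.5685, 0) (48.3324, 0) (48.3412, 18) (23.243, 18)]
10. shoelace: 481.0057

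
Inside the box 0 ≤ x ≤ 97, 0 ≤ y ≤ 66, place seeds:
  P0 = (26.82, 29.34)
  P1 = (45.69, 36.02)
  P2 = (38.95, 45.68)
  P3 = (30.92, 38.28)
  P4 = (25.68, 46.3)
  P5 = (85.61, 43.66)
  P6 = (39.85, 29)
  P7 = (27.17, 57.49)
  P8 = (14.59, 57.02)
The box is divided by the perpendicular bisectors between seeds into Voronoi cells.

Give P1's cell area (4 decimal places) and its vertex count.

1. box [0,97]×[0,66]: [(0, 0) (97, 0) (97, 66) (0, 66)]
2. ⊥bis P1·P0 via (36.255,32.68): [(47.8238, 0) (97, 0) (97, 66) (24.4597, 66)]  |A|=4016.6465
3. ⊥bis P1·P2 via (42.32,40.85): [(35.137, 35.8382) (47.8238, 0) (97, 0) (97, 66) (78.3658, 66)]  |A|=3203.6943
4. ⊥bis P1·P3 via (38.305,37.15): [(38.4589, 38.1561) (37.2088, 29.9857) (47.8238, 0) (97, 0) (97, 66) (78.3658, 66)]  |A|=3191.5723
5. ⊥bis P1·P4 via (35.685,41.16): [(38.4589, 38.1561) (37.2088, 29.9857) (47.8238, 0) (97, 0) (97, 66) (78.3658, 66)]  |A|=3191.5723
6. ⊥bis P1·P5 via (65.65,39.84): [(62.7312, 55.0913) (38.4589, 38.1561) (37.2088, 29.9857) (47.8238, 0) (73.2747, 0)]  |A|=1305.5342
7. ⊥bis P1·P6 via (42.77,32.51): [(71.6511, 8.4836) (62.7312, 55.0913) (38.4589, 38.1561) (38.1794, 36.329)]  |A|=675.6373
8. ⊥bis P1·P7 via (36.43,46.755): [(71.6511, 8.4836) (62.7312, 55.0913) (38.4589, 38.1561) (38.1794, 36.329)]  |A|=675.6373
9. ⊥bis P1·P8 via (30.14,46.52): [(71.6511, 8.4836) (62.7312, 55.0913) (38.4589, 38.1561) (38.1794, 36.329)]  |A|=675.6373
10. canonical 4-gon: [(71.6511, 8.4836) (62.7312, 55.0913) (38.4589, 38.1561) (38.1794, 36.329)]
11. shoelace: 675.6373

Area of P1's cell: 675.6373 (4 vertices)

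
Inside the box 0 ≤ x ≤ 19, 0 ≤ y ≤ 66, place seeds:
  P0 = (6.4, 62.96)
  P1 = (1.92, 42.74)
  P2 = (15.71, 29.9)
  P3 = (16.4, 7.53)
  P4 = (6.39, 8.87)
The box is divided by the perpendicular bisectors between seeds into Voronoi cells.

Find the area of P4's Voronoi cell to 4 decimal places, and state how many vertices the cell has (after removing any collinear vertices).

1. box [0,19]×[0,66]: [(0, 0) (19, 0) (19, 66) (0, 66)]
2. ⊥bis P4·P0 via (6.395,35.915): [(0, 35.9162) (0, 0) (19, 0) (19, 35.9127)]  |A|=682.3741
3. ⊥bis P4·P1 via (4.155,25.805): [(0, 25.2566) (0, 0) (19, 0) (19, 27.7642)]  |A|=503.6977
4. ⊥bis P4·P2 via (11.05,19.385): [(0, 24.2821) (0, 0) (19, 0) (19, 15.8617)]  |A|=381.3665
5. ⊥bis P4·P3 via (11.395,8.2): [(12.7891, 18.6143) (0, 24.2821) (0, 0) (10.2973, 0)]  |A|=251.1116
6. canonical 4-gon: [(12.7891, 18.6143) (0, 24.2821) (0, 0) (10.2973, 0)]
7. shoelace: 251.1116

Area of P4's cell: 251.1116 (4 vertices)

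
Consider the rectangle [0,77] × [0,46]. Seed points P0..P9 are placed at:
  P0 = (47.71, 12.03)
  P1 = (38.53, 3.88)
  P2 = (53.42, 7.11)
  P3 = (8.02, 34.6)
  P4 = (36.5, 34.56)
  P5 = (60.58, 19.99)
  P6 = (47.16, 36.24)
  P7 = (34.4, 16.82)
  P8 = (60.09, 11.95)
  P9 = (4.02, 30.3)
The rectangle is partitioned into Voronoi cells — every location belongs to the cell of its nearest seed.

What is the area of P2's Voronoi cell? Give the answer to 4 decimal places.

1. box [0,77]×[0,46]: [(0, 0) (77, 0) (77, 46) (0, 46)]
2. ⊥bis P2·P0 via (50.565,9.57): [(42.319, 0) (77, 0) (77, 40.2496)]  |A|=697.948
3. ⊥bis P2·P1 via (45.975,5.495): [(46.192, 4.4948) (47.167, 0) (77, 0) (77, 40.2496)]  |A|=687.0528
4. ⊥bis P2·P3 via (30.72,20.855): [(46.192, 4.4948) (47.167, 0) (77, 0) (77, 40.2496)]  |A|=687.0528
5. ⊥bis P2·P4 via (44.96,20.835): [(46.192, 4.4948) (47.167, 0) (77, 0) (77, 40.2496)]  |A|=687.0528
6. ⊥bis P2·P5 via (57,13.55): [(54.9678, 14.6797) (46.192, 4.4948) (47.167, 0) (77, 0) (77, 2.432)]  |A|=270.4491
7. ⊥bis P2·P6 via (50.29,21.675): [(54.9678, 14.6797) (46.192, 4.4948) (47.167, 0) (77, 0) (77, 2.432)]  |A|=270.4491
8. ⊥bis P2·P7 via (43.91,11.965): [(54.9678, 14.6797) (46.192, 4.4948) (47.167, 0) (77, 0) (77, 2.432)]  |A|=270.4491
9. ⊥bis P2·P8 via (56.755,9.53): [(53.9094, 13.4515) (46.192, 4.4948) (47.167, 0) (63.6703, 0)]  |A|=132.7076
10. ⊥bis P2·P9 via (28.72,18.705): [(53.9094, 13.4515) (46.192, 4.4948) (47.167, 0) (63.6703, 0)]  |A|=132.7076
11. canonical 4-gon: [(53.9094, 13.4515) (46.192, 4.4948) (47.167, 0) (63.6703, 0)]
12. shoelace: 132.7076

Area of P2's cell: 132.7076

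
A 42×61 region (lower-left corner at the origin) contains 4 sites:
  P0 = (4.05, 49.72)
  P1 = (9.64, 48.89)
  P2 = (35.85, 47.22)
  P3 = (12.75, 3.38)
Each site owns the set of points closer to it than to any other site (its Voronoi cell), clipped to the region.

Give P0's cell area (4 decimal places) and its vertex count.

1. box [0,42]×[0,61]: [(0, 0) (42, 0) (42, 61) (0, 61)]
2. ⊥bis P0·P1 via (6.845,49.305): [(0, 3.2043) (8.5815, 61) (0, 61)]  |A|=247.9858
3. ⊥bis P0·P2 via (19.95,48.47): [(0, 3.2043) (8.5815, 61) (0, 61)]  |A|=247.9858
4. ⊥bis P0·P3 via (8.4,26.55): [(0, 24.973) (3.3249, 25.5972) (8.5815, 61) (0, 61)]  |A|=211.7968
5. canonical 4-gon: [(0, 24.973) (3.3249, 25.5972) (8.5815, 61) (0, 61)]
6. shoelace: 211.7968

Area of P0's cell: 211.7968 (4 vertices)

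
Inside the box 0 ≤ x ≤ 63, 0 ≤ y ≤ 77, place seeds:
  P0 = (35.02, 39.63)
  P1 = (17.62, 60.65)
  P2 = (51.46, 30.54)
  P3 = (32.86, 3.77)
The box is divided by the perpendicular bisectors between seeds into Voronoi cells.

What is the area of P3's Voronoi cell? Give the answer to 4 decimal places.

1. box [0,63]×[0,77]: [(0, 0) (63, 0) (63, 77) (0, 77)]
2. ⊥bis P3·P0 via (33.94,21.7): [(0, 23.7444) (0, 0) (63, 0) (63, 19.9496)]  |A|=1376.3592
3. ⊥bis P3·P1 via (25.24,32.21): [(0, 23.7444) (0, 0) (63, 0) (63, 19.9496)]  |A|=1376.3592
4. ⊥bis P3·P2 via (42.16,17.155): [(35.778, 21.5893) (0, 23.7444) (0, 0) (63, 0) (63, 2.6752)]  |A|=1141.2372
5. canonical 5-gon: [(35.778, 21.5893) (0, 23.7444) (0, 0) (63, 0) (63, 2.6752)]
6. shoelace: 1141.2372

Area of P3's cell: 1141.2372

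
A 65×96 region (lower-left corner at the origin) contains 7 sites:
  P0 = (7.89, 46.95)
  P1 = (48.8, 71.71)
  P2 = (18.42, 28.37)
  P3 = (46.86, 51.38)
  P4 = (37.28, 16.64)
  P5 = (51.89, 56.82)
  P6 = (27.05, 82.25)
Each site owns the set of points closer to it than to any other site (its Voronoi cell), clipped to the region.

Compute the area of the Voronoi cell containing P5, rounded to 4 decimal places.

Area of P5's cell: 337.7289

1. box [0,65]×[0,96]: [(0, 0) (65, 0) (65, 96) (0, 96)]
2. ⊥bis P5·P0 via (29.89,51.885): [(41.5287, 0) (65, 0) (65, 96) (19.9942, 96)]  |A|=3286.8983
3. ⊥bis P5·P1 via (50.345,64.265): [(28.1463, 59.6583) (41.5287, 0) (65, 0) (65, 67.3062)]  |A|=1940.3688
4. ⊥bis P5·P2 via (35.155,42.595): [(28.1463, 59.6583) (30.8335, 47.6791) (65, 7.4839) (65, 67.3062)]  |A|=1252.9765
5. ⊥bis P5·P3 via (49.375,54.1): [(40.5743, 62.2374) (65, 39.6526) (65, 67.3062)]  |A|=337.7289
6. ⊥bis P5·P4 via (44.585,36.73): [(40.5743, 62.2374) (65, 39.6526) (65, 67.3062)]  |A|=337.7289
7. ⊥bis P5·P6 via (39.47,69.535): [(40.5743, 62.2374) (65, 39.6526) (65, 67.3062)]  |A|=337.7289
8. canonical 3-gon: [(40.5743, 62.2374) (65, 39.6526) (65, 67.3062)]
9. shoelace: 337.7289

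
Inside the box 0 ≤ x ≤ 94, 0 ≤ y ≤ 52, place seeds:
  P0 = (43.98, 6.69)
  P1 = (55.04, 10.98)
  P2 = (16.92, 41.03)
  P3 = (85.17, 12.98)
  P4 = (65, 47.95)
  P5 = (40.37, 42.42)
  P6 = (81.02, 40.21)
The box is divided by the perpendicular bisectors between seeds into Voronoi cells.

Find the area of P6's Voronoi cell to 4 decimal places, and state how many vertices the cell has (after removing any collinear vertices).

Area of P6's cell: 598.2352 (5 vertices)

1. box [0,94]×[0,52]: [(0, 0) (94, 0) (94, 52) (0, 52)]
2. ⊥bis P6·P0 via (62.5,23.45): [(83.7215, 0) (94, 0) (94, 52) (36.6632, 52)]  |A|=1757.9987
3. ⊥bis P6·P1 via (68.03,25.595): [(94, 2.5125) (94, 52) (38.3218, 52)]  |A|=1377.6858
4. ⊥bis P6·P2 via (48.97,40.62): [(48.9942, 42.5142) (94, 2.5125) (94, 52) (49.1156, 52)]  |A|=1326.4923
5. ⊥bis P6·P3 via (83.095,26.595): [(48.9942, 42.5142) (69.2747, 24.4887) (94, 28.257) (94, 52) (49.1156, 52)]  |A|=1008.2225
6. ⊥bis P6·P4 via (73.01,44.08): [(65.266, 28.0517) (69.2747, 24.4887) (94, 28.257) (94, 52) (76.8365, 52)]  |A|=598.2352
7. ⊥bis P6·P5 via (60.695,41.315): [(65.266, 28.0517) (69.2747, 24.4887) (94, 28.257) (94, 52) (76.8365, 52)]  |A|=598.2352
8. canonical 5-gon: [(65.266, 28.0517) (69.2747, 24.4887) (94, 28.257) (94, 52) (76.8365, 52)]
9. shoelace: 598.2352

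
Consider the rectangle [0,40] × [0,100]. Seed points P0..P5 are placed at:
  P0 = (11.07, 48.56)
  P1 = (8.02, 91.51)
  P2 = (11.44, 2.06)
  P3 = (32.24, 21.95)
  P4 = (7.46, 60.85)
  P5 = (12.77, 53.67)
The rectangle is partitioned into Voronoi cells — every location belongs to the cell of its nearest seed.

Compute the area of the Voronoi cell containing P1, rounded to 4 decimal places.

1. box [0,40]×[0,100]: [(0, 0) (40, 0) (40, 100) (0, 100)]
2. ⊥bis P1·P0 via (9.545,70.035): [(0, 69.3572) (40, 72.1977) (40, 100) (0, 100)]  |A|=1168.9024
3. ⊥bis P1·P2 via (9.73,46.785): [(0, 69.3572) (40, 72.1977) (40, 100) (0, 100)]  |A|=1168.9024
4. ⊥bis P1·P3 via (20.13,56.73): [(0, 69.3572) (40, 72.1977) (40, 100) (0, 100)]  |A|=1168.9024
5. ⊥bis P1·P4 via (7.74,76.18): [(0, 76.3214) (40, 75.5908) (40, 100) (0, 100)]  |A|=961.7571
6. ⊥bis P1·P5 via (10.395,72.59): [(0, 76.3214) (35.0241, 75.6817) (40, 76.3063) (40, 100) (0, 100)]  |A|=959.977
7. canonical 5-gon: [(0, 76.3214) (35.0241, 75.6817) (40, 76.3063) (40, 100) (0, 100)]
8. shoelace: 959.977

Area of P1's cell: 959.9770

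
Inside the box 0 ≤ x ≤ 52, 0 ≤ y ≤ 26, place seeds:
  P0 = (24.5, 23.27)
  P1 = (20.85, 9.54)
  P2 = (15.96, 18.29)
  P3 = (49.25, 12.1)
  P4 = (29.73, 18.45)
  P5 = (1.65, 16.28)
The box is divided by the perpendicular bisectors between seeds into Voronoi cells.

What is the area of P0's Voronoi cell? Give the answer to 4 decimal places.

Area of P0's cell: 71.4644

1. box [0,52]×[0,26]: [(0, 0) (52, 0) (52, 26) (0, 26)]
2. ⊥bis P0·P1 via (22.675,16.405): [(0, 22.4329) (52, 8.6092) (52, 26) (0, 26)]  |A|=544.9039
3. ⊥bis P0·P2 via (20.23,20.78): [(22.8007, 16.3716) (52, 8.6092) (52, 26) (17.186, 26)]  |A|=421.5012
4. ⊥bis P0·P3 via (36.875,17.685): [(22.8007, 16.3716) (34.838, 13.1716) (40.6277, 26) (17.186, 26)]  |A|=199.3264
5. ⊥bis P0·P4 via (27.115,20.86): [(22.8007, 16.3716) (22.9435, 16.3336) (31.8521, 26) (17.186, 26)]  |A|=71.4644
6. ⊥bis P0·P5 via (13.075,19.775): [(22.8007, 16.3716) (22.9435, 16.3336) (31.8521, 26) (17.186, 26)]  |A|=71.4644
7. canonical 4-gon: [(22.8007, 16.3716) (22.9435, 16.3336) (31.8521, 26) (17.186, 26)]
8. shoelace: 71.4644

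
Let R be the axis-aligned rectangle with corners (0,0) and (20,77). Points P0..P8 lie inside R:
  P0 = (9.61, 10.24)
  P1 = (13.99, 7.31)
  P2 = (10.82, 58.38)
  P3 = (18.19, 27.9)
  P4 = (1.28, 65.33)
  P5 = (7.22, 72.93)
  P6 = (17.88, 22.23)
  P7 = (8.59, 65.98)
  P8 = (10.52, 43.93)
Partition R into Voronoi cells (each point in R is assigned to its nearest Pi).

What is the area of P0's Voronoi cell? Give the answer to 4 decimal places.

Area of P0's cell: 247.3984

1. box [0,20]×[0,77]: [(0, 0) (20, 0) (20, 77) (0, 77)]
2. ⊥bis P0·P1 via (11.8,8.775): [(0, 0) (5.93, 0) (20, 21.033) (20, 77) (0, 77)]  |A|=1392.0323
3. ⊥bis P0·P2 via (10.215,34.31): [(0, 34.5668) (0, 0) (5.93, 0) (20, 21.033) (20, 34.0641)]  |A|=538.3404
4. ⊥bis P0·P3 via (13.9,19.07): [(0, 25.8232) (0, 0) (5.93, 0) (17.5127, 17.3148)]  |A|=277.4552
5. ⊥bis P0·P4 via (5.445,37.785): [(0, 25.8232) (0, 0) (5.93, 0) (17.5127, 17.3148)]  |A|=277.4552
6. ⊥bis P0·P5 via (8.415,41.585): [(0, 25.8232) (0, 0) (5.93, 0) (17.5127, 17.3148)]  |A|=277.4552
7. ⊥bis P0·P6 via (13.745,16.235): [(0, 25.7155) (0, 0) (5.93, 0) (15.8289, 14.7977)]  |A|=247.3984
8. ⊥bis P0·P7 via (9.1,38.11): [(0, 25.7155) (0, 0) (5.93, 0) (15.8289, 14.7977)]  |A|=247.3984
9. ⊥bis P0·P8 via (10.065,27.085): [(0, 25.7155) (0, 0) (5.93, 0) (15.8289, 14.7977)]  |A|=247.3984
10. canonical 4-gon: [(0, 25.7155) (0, 0) (5.93, 0) (15.8289, 14.7977)]
11. shoelace: 247.3984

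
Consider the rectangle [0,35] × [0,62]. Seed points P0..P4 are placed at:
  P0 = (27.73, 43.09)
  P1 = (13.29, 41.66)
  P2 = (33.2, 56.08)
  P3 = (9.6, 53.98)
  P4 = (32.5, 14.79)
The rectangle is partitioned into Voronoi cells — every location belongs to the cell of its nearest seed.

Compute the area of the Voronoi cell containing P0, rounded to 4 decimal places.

1. box [0,35]×[0,62]: [(0, 0) (35, 0) (35, 62) (0, 62)]
2. ⊥bis P0·P1 via (20.51,42.375): [(24.7064, 0) (35, 0) (35, 62) (18.5665, 62)]  |A|=828.5388
3. ⊥bis P0·P2 via (30.465,49.585): [(19.3317, 54.2731) (24.7064, 0) (35, 0) (35, 47.6753)]  |A|=652.8279
4. ⊥bis P0·P3 via (18.665,48.535): [(21.5505, 53.3388) (19.7252, 50.3) (24.7064, 0) (35, 0) (35, 47.6753)]  |A|=648.604
5. ⊥bis P0·P4 via (30.115,28.94): [(21.5505, 53.3388) (19.7252, 50.3) (21.9763, 27.5682) (35, 29.7634) (35, 47.6753)]  |A|=312.9018
6. canonical 5-gon: [(21.5505, 53.3388) (19.7252, 50.3) (21.9763, 27.5682) (35, 29.7634) (35, 47.6753)]
7. shoelace: 312.9018

Area of P0's cell: 312.9018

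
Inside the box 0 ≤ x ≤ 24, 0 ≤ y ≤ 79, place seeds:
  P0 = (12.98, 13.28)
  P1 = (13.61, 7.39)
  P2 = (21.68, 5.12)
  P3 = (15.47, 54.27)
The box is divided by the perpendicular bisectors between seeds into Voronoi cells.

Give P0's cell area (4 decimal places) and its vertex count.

Area of P0's cell: 556.9609 (5 vertices)

1. box [0,24]×[0,79]: [(0, 0) (24, 0) (24, 79) (0, 79)]
2. ⊥bis P0·P1 via (13.295,10.335): [(0, 8.913) (24, 11.48) (24, 79) (0, 79)]  |A|=1651.2843
3. ⊥bis P0·P2 via (17.33,9.2): [(0, 8.913) (18.9632, 10.9413) (24, 16.3114) (24, 79) (0, 79)]  |A|=1639.117
4. ⊥bis P0·P3 via (14.225,33.775): [(0, 34.6391) (0, 8.913) (18.9632, 10.9413) (24, 16.3114) (24, 33.1812)]  |A|=556.9609
5. canonical 5-gon: [(0, 34.6391) (0, 8.913) (18.9632, 10.9413) (24, 16.3114) (24, 33.1812)]
6. shoelace: 556.9609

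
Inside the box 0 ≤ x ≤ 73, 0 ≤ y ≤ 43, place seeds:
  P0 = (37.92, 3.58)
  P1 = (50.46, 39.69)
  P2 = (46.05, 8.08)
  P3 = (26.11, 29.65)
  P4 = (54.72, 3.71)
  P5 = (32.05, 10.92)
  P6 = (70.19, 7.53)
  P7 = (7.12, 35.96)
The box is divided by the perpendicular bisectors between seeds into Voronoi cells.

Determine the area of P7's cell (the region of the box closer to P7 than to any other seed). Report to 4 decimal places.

Area of P7's cell: 491.1146

1. box [0,73]×[0,43]: [(0, 0) (73, 0) (73, 43) (0, 43)]
2. ⊥bis P7·P0 via (22.52,19.77): [(0, 0) (1.7358, 0) (46.9417, 43) (0, 43)]  |A|=1046.5661
3. ⊥bis P7·P1 via (28.79,37.825): [(0, 0) (1.7358, 0) (29.7519, 26.649) (28.3446, 43) (0, 43)]  |A|=894.5256
4. ⊥bis P7·P2 via (26.585,22.02): [(0, 0) (1.7358, 0) (29.7519, 26.649) (28.3446, 43) (0, 43)]  |A|=894.5256
5. ⊥bis P7·P3 via (16.615,32.805): [(0, 0) (1.7358, 0) (7.5532, 5.5335) (20.0026, 43) (0, 43)]  |A|=541.9104
6. ⊥bis P7·P4 via (30.92,19.835): [(0, 0) (1.7358, 0) (7.5532, 5.5335) (20.0026, 43) (0, 43)]  |A|=541.9104
7. ⊥bis P7·P5 via (19.585,23.44): [(0, 3.941) (10.4966, 14.3915) (20.0026, 43) (0, 43)]  |A|=491.1146
8. ⊥bis P7·P6 via (38.655,21.745): [(0, 3.941) (10.4966, 14.3915) (20.0026, 43) (0, 43)]  |A|=491.1146
9. canonical 4-gon: [(0, 3.941) (10.4966, 14.3915) (20.0026, 43) (0, 43)]
10. shoelace: 491.1146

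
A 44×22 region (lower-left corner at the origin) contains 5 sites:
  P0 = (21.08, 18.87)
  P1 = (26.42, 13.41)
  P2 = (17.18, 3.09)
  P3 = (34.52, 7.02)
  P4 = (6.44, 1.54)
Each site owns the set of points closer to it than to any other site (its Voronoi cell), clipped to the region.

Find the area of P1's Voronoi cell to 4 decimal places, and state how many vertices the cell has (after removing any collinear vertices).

Area of P1's cell: 164.4834 (4 vertices)

1. box [0,44]×[0,22]: [(0, 0) (44, 0) (44, 22) (0, 22)]
2. ⊥bis P1·P0 via (23.75,16.14): [(7.2473, 0) (44, 0) (44, 22) (29.7417, 22)]  |A|=561.1211
3. ⊥bis P1·P2 via (21.8,8.25): [(18.6064, 11.1094) (31.0143, 0) (44, 0) (44, 22) (29.7417, 22)]  |A|=429.1025
4. ⊥bis P1·P3 via (30.47,10.215): [(18.6064, 11.1094) (25.9726, 4.5141) (39.7671, 22) (29.7417, 22)]  |A|=164.4834
5. ⊥bis P1·P4 via (16.43,7.475): [(18.6064, 11.1094) (25.9726, 4.5141) (39.7671, 22) (29.7417, 22)]  |A|=164.4834
6. canonical 4-gon: [(18.6064, 11.1094) (25.9726, 4.5141) (39.7671, 22) (29.7417, 22)]
7. shoelace: 164.4834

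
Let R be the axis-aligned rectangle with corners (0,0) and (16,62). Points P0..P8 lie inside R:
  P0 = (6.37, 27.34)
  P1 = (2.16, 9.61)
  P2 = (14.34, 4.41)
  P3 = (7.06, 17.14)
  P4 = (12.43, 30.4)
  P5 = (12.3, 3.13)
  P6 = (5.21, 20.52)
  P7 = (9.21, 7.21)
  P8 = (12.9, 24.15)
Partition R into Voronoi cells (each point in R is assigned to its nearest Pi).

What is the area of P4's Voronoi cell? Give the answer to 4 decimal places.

1. box [0,16]×[0,62]: [(0, 0) (16, 0) (16, 62) (0, 62)]
2. ⊥bis P4·P0 via (9.4,28.87): [(0, 47.4857) (16, 15.7994) (16, 62) (0, 62)]  |A|=485.7192
3. ⊥bis P4·P1 via (7.295,20.005): [(0, 47.4857) (16, 15.7994) (16, 62) (0, 62)]  |A|=485.7192
4. ⊥bis P4·P2 via (13.385,17.405): [(0, 47.4857) (15.1247, 17.5329) (16, 17.5972) (16, 62) (0, 62)]  |A|=484.9324
5. ⊥bis P4·P3 via (9.745,23.77): [(0, 47.4857) (12.5486, 22.6346) (16, 21.2369) (16, 62) (0, 62)]  |A|=476.3357
6. ⊥bis P4·P5 via (12.365,16.765): [(0, 47.4857) (12.5486, 22.6346) (16, 21.2369) (16, 62) (0, 62)]  |A|=476.3357
7. ⊥bis P4·P6 via (8.82,25.46): [(0, 47.4857) (12.468, 22.7942) (12.8575, 22.5095) (16, 21.2369) (16, 62) (0, 62)]  |A|=476.3161
8. ⊥bis P4·P7 via (10.82,18.805): [(0, 47.4857) (12.468, 22.7942) (12.8575, 22.5095) (16, 21.2369) (16, 62) (0, 62)]  |A|=476.3161
9. ⊥bis P4·P8 via (12.665,27.275): [(0, 47.4857) (10.2954, 27.0968) (16, 27.5258) (16, 62) (0, 62)]  |A|=452.2719
10. canonical 5-gon: [(0, 47.4857) (10.2954, 27.0968) (16, 27.5258) (16, 62) (0, 62)]
11. shoelace: 452.2719

Area of P4's cell: 452.2719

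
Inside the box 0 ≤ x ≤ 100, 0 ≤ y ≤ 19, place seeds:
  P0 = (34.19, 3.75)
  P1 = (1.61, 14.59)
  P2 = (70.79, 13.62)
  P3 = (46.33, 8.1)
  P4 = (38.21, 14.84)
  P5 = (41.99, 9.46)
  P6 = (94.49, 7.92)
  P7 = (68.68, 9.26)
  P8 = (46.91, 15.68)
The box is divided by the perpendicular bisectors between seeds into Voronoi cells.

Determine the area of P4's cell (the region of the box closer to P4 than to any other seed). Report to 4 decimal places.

Area of P4's cell: 156.2488

1. box [0,100]×[0,19]: [(0, 0) (100, 0) (100, 19) (0, 19)]
2. ⊥bis P4·P0 via (36.2,9.295): [(61.8422, 0) (100, 0) (100, 19) (9.4268, 19)]  |A|=1222.9452
3. ⊥bis P4·P1 via (19.91,14.715): [(19.9067, 15.2011) (61.8422, 0) (100, 0) (100, 19) (19.8807, 19)]  |A|=1203.0886
4. ⊥bis P4·P2 via (54.5,14.23): [(19.9067, 15.2011) (54.0726, 2.8164) (54.6786, 19) (19.8807, 19)]  |A|=346.3129
5. ⊥bis P4·P3 via (42.27,11.47): [(19.9067, 15.2011) (39.4783, 8.1067) (48.5203, 19) (19.8807, 19)]  |A|=193.0728
6. ⊥bis P4·P5 via (40.1,12.15): [(19.9067, 15.2011) (36.0922, 9.3341) (46.6605, 16.7594) (48.5203, 19) (19.8807, 19)]  |A|=174.0155
7. ⊥bis P4·P6 via (66.35,11.38): [(19.9067, 15.2011) (36.0922, 9.3341) (46.6605, 16.7594) (48.5203, 19) (19.8807, 19)]  |A|=174.0155
8. ⊥bis P4·P7 via (53.445,12.05): [(19.9067, 15.2011) (36.0922, 9.3341) (46.6605, 16.7594) (48.5203, 19) (19.8807, 19)]  |A|=174.0155
9. ⊥bis P4·P8 via (42.56,15.26): [(19.9067, 15.2011) (36.0922, 9.3341) (42.6849, 13.9662) (42.1989, 19) (19.8807, 19)]  |A|=156.2488
10. canonical 5-gon: [(19.9067, 15.2011) (36.0922, 9.3341) (42.6849, 13.9662) (42.1989, 19) (19.8807, 19)]
11. shoelace: 156.2488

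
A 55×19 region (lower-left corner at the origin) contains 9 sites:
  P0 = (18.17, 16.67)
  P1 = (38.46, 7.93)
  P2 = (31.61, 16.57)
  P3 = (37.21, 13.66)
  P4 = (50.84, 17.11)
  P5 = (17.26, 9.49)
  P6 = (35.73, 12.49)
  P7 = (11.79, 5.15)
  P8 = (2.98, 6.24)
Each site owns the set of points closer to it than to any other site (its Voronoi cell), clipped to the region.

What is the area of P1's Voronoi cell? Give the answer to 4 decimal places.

1. box [0,55]×[0,19]: [(0, 0) (55, 0) (55, 19) (0, 19)]
2. ⊥bis P1·P0 via (28.315,12.3): [(23.0167, 0) (55, 0) (55, 19) (31.2011, 19)]  |A|=529.9311
3. ⊥bis P1·P2 via (35.035,12.25): [(24.7971, 4.1331) (23.0167, 0) (55, 0) (55, 19) (43.5489, 19)]  |A|=438.1445
4. ⊥bis P1·P3 via (37.835,10.795): [(31.4402, 9.4) (24.7971, 4.1331) (23.0167, 0) (55, 0) (55, 14.5395)]  |A|=330.6353
5. ⊥bis P1·P4 via (44.65,12.52): [(44.8021, 12.3149) (31.4402, 9.4) (24.7971, 4.1331) (23.0167, 0) (53.9338, 0)]  |A|=249.9339
6. ⊥bis P1·P5 via (27.86,8.71): [(44.8021, 12.3149) (31.4402, 9.4) (27.6921, 6.4284) (27.2191, 0) (53.9338, 0)]  |A|=232.4872
7. ⊥bis P1·P6 via (37.095,10.21): [(44.8021, 12.3149) (38.2081, 10.8764) (27.5499, 4.4955) (27.2191, 0) (53.9338, 0)]  |A|=215.3516
8. ⊥bis P1·P7 via (25.125,6.54): [(44.8021, 12.3149) (38.2081, 10.8764) (27.5499, 4.4955) (27.2191, 0) (53.9338, 0)]  |A|=215.3516
9. ⊥bis P1·P8 via (20.72,7.085): [(44.8021, 12.3149) (38.2081, 10.8764) (27.5499, 4.4955) (27.2191, 0) (53.9338, 0)]  |A|=215.3516
10. canonical 5-gon: [(44.8021, 12.3149) (38.2081, 10.8764) (27.5499, 4.4955) (27.2191, 0) (53.9338, 0)]
11. shoelace: 215.3516

Area of P1's cell: 215.3516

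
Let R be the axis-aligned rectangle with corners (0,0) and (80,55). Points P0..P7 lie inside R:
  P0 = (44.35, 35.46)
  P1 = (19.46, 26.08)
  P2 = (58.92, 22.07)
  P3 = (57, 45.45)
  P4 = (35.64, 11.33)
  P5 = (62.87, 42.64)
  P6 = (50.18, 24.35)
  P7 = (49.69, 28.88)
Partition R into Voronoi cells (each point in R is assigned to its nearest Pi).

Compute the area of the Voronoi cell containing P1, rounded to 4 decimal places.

1. box [0,80]×[0,55]: [(0, 0) (80, 0) (80, 55) (0, 55)]
2. ⊥bis P1·P0 via (31.905,30.77): [(0, 0) (43.5009, 0) (22.7737, 55) (0, 55)]  |A|=1822.5529
3. ⊥bis P1·P2 via (39.19,24.075): [(0, 0) (36.7435, 0) (38.1786, 14.1228) (22.7737, 55) (0, 55)]  |A|=1774.8358
4. ⊥bis P1·P3 via (38.23,35.765): [(0, 0) (36.7435, 0) (38.1786, 14.1228) (22.7737, 55) (0, 55)]  |A|=1774.8358
5. ⊥bis P1·P4 via (27.55,18.705): [(0, 0) (10.4982, 0) (33.8482, 25.6138) (22.7737, 55) (0, 55)]  |A|=1399.8903
6. ⊥bis P1·P5 via (41.165,34.36): [(0, 0) (10.4982, 0) (33.8482, 25.6138) (22.7737, 55) (0, 55)]  |A|=1399.8903
7. ⊥bis P1·P6 via (34.82,25.215): [(0, 0) (10.4982, 0) (33.8482, 25.6138) (22.7737, 55) (0, 55)]  |A|=1399.8903
8. ⊥bis P1·P7 via (34.575,27.48): [(0, 0) (10.4982, 0) (33.8482, 25.6138) (22.7737, 55) (0, 55)]  |A|=1399.8903
9. canonical 5-gon: [(0, 0) (10.4982, 0) (33.8482, 25.6138) (22.7737, 55) (0, 55)]
10. shoelace: 1399.8903

Area of P1's cell: 1399.8903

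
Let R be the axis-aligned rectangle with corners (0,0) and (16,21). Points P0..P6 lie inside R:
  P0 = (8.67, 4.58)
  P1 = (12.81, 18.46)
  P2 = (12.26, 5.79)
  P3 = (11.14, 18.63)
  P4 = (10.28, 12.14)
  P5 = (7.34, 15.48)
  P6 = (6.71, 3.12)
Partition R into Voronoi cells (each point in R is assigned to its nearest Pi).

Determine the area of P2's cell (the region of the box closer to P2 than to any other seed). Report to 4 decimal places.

1. box [0,16]×[0,21]: [(0, 0) (16, 0) (16, 21) (0, 21)]
2. ⊥bis P2·P0 via (10.465,5.185): [(12.2126, 0) (16, 0) (16, 21) (5.1346, 21)]  |A|=153.8545
3. ⊥bis P2·P1 via (12.535,12.125): [(8.0604, 12.3192) (12.2126, 0) (16, 0) (16, 11.9746)]  |A|=70.8656
4. ⊥bis P2·P3 via (11.7,12.21): [(11.3268, 12.1774) (8.2001, 11.9047) (12.2126, 0) (16, 0) (16, 11.9746)]  |A|=70.1985
5. ⊥bis P2·P4 via (11.27,8.965): [(9.3887, 8.3784) (12.2126, 0) (16, 0) (16, 10.4399)]  |A|=50.3768
6. ⊥bis P2·P5 via (9.8,10.635): [(9.3887, 8.3784) (12.2126, 0) (16, 0) (16, 10.4399)]  |A|=50.3768
7. ⊥bis P2·P6 via (9.485,4.455): [(9.3887, 8.3784) (12.2126, 0) (16, 0) (16, 10.4399)]  |A|=50.3768
8. canonical 4-gon: [(9.3887, 8.3784) (12.2126, 0) (16, 0) (16, 10.4399)]
9. shoelace: 50.3768

Area of P2's cell: 50.3768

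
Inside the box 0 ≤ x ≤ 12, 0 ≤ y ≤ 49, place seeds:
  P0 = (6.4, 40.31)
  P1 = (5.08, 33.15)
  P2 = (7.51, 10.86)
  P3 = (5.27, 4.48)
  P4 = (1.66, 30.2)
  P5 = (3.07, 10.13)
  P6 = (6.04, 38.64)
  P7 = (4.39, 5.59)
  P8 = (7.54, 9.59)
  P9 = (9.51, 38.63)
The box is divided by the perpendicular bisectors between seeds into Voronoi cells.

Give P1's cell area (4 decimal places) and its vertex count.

Area of P1's cell: 80.2654 (6 vertices)

1. box [0,12]×[0,49]: [(0, 0) (12, 0) (12, 49) (0, 49)]
2. ⊥bis P1·P0 via (5.74,36.73): [(0, 37.7882) (0, 0) (12, 0) (12, 35.5759)]  |A|=440.1848
3. ⊥bis P1·P2 via (6.295,22.005): [(0, 37.7882) (0, 21.3187) (12, 22.6269) (12, 35.5759)]  |A|=176.5107
4. ⊥bis P1·P3 via (5.175,18.815): [(0, 37.7882) (0, 21.3187) (12, 22.6269) (12, 35.5759)]  |A|=176.5107
5. ⊥bis P1·P4 via (3.37,31.675): [(0, 37.7882) (0, 35.5819) (11.2456, 22.5447) (12, 22.6269) (12, 35.5759)]  |A|=96.312
6. ⊥bis P1·P5 via (4.075,21.64): [(0, 37.7882) (0, 35.5819) (11.2456, 22.5447) (12, 22.6269) (12, 35.5759)]  |A|=96.312
7. ⊥bis P1·P6 via (5.56,35.895): [(0, 36.8672) (0, 35.5819) (11.2456, 22.5447) (12, 22.6269) (12, 34.7689)]  |A|=85.944
8. ⊥bis P1·P7 via (4.735,19.37): [(0, 36.8672) (0, 35.5819) (11.2456, 22.5447) (12, 22.6269) (12, 34.7689)]  |A|=85.944
9. ⊥bis P1·P8 via (6.31,21.37): [(0, 36.8672) (0, 35.5819) (11.2456, 22.5447) (12, 22.6269) (12, 34.7689)]  |A|=85.944
10. ⊥bis P1·P9 via (7.295,35.89): [(7.766, 35.5093) (0, 36.8672) (0, 35.5819) (11.2456, 22.5447) (12, 22.6269) (12, 32.0865)]  |A|=80.2654
11. canonical 6-gon: [(7.766, 35.5093) (0, 36.8672) (0, 35.5819) (11.2456, 22.5447) (12, 22.6269) (12, 32.0865)]
12. shoelace: 80.2654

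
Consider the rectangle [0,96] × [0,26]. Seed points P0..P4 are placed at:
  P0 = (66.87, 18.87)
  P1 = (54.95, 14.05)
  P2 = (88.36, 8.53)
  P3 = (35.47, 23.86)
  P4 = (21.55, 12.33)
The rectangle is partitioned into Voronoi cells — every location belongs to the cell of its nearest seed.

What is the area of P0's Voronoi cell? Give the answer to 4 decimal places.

1. box [0,96]×[0,26]: [(0, 0) (96, 0) (96, 26) (0, 26)]
2. ⊥bis P0·P1 via (60.91,16.46): [(67.5658, 0) (96, 0) (96, 26) (57.0524, 26)]  |A|=875.9636
3. ⊥bis P0·P2 via (77.615,13.7): [(67.5658, 0) (71.0232, 0) (83.5332, 26) (57.0524, 26)]  |A|=389.1966
4. ⊥bis P0·P3 via (51.17,21.365): [(67.5658, 0) (71.0232, 0) (83.5332, 26) (57.0524, 26)]  |A|=389.1966
5. ⊥bis P0·P4 via (44.21,15.6): [(67.5658, 0) (71.0232, 0) (83.5332, 26) (57.0524, 26)]  |A|=389.1966
6. canonical 4-gon: [(67.5658, 0) (71.0232, 0) (83.5332, 26) (57.0524, 26)]
7. shoelace: 389.1966

Area of P0's cell: 389.1966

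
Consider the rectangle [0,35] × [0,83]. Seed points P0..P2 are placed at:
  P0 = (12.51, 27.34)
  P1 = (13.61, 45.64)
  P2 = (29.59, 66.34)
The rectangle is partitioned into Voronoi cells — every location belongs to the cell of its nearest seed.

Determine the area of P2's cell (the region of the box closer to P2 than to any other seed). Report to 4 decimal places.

Area of P2's cell: 834.5708

1. box [0,35]×[0,83]: [(0, 0) (35, 0) (35, 83) (0, 83)]
2. ⊥bis P2·P0 via (21.05,46.84): [(0, 56.0588) (35, 40.7306) (35, 83) (0, 83)]  |A|=1211.1849
3. ⊥bis P2·P1 via (21.6,55.99): [(0, 72.6648) (35, 45.6455) (35, 83) (0, 83)]  |A|=834.5708
4. canonical 4-gon: [(0, 72.6648) (35, 45.6455) (35, 83) (0, 83)]
5. shoelace: 834.5708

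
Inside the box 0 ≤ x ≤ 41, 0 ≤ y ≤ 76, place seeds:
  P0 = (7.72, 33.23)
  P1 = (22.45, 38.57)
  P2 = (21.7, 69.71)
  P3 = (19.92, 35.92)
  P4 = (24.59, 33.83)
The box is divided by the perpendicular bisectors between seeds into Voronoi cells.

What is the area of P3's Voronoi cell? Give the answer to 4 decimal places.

1. box [0,41]×[0,76]: [(0, 0) (41, 0) (41, 76) (0, 76)]
2. ⊥bis P3·P0 via (13.82,34.575): [(21.4435, 0) (41, 0) (41, 76) (4.6861, 76)]  |A|=2123.074
3. ⊥bis P3·P1 via (21.185,37.245): [(11.1105, 46.8633) (21.4435, 0) (41, 0) (41, 18.3273)]  |A|=732.1369
4. ⊥bis P3·P2 via (20.81,52.815): [(11.1105, 46.8633) (21.4435, 0) (41, 0) (41, 18.3273)]  |A|=732.1369
5. ⊥bis P3·P4 via (22.255,34.875): [(22.6778, 35.8198) (11.1105, 46.8633) (16.5598, 22.1493)]  |A|=112.8475
6. canonical 3-gon: [(22.6778, 35.8198) (11.1105, 46.8633) (16.5598, 22.1493)]
7. shoelace: 112.8475

Area of P3's cell: 112.8475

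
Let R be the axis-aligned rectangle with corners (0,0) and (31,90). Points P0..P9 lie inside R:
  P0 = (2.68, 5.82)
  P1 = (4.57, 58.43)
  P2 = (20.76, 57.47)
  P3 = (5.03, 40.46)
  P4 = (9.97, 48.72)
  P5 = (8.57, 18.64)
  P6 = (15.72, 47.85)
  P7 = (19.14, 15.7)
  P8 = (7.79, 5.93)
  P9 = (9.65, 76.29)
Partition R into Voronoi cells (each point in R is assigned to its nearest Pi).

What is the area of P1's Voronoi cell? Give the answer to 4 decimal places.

1. box [0,31]×[0,90]: [(0, 0) (31, 0) (31, 90) (0, 90)]
2. ⊥bis P1·P0 via (3.625,32.125): [(0, 32.2552) (31, 31.1416) (31, 90) (0, 90)]  |A|=1807.3498
3. ⊥bis P1·P2 via (12.665,57.95): [(0, 32.2552) (11.1177, 31.8558) (14.5654, 90) (0, 90)]  |A|=744.4427
4. ⊥bis P1·P3 via (4.8,49.445): [(0, 49.3221) (12.1719, 49.6337) (14.5654, 90) (0, 90)]  |A|=541.5393
5. ⊥bis P1·P4 via (7.27,53.575): [(0, 49.532) (12.5807, 56.5284) (14.5654, 90) (0, 90)]  |A|=498.3223
6. ⊥bis P1·P5 via (6.57,38.535): [(0, 49.532) (12.5807, 56.5284) (14.5654, 90) (0, 90)]  |A|=498.3223
7. ⊥bis P1·P6 via (10.145,53.14): [(0, 49.532) (12.5807, 56.5284) (14.5654, 90) (0, 90)]  |A|=498.3223
8. ⊥bis P1·P7 via (11.855,37.065): [(0, 49.532) (12.5807, 56.5284) (14.5654, 90) (0, 90)]  |A|=498.3223
9. ⊥bis P1·P8 via (6.18,32.18): [(0, 49.532) (12.5807, 56.5284) (14.5654, 90) (0, 90)]  |A|=498.3223
10. ⊥bis P1·P9 via (7.11,67.36): [(0, 69.3823) (0, 49.532) (12.5807, 56.5284) (13.1216, 65.6501)]  |A|=185.7206
11. canonical 4-gon: [(0, 69.3823) (0, 49.532) (12.5807, 56.5284) (13.1216, 65.6501)]
12. shoelace: 185.7206

Area of P1's cell: 185.7206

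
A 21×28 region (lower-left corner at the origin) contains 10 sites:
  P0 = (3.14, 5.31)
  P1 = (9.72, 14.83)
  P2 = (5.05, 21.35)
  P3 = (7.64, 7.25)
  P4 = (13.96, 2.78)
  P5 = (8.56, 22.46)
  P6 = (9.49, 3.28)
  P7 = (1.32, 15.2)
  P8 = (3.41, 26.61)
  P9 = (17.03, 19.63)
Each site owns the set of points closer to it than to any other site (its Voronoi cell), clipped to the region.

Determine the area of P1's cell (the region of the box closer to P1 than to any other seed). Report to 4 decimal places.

1. box [0,21]×[0,28]: [(0, 0) (21, 0) (21, 28) (0, 28)]
2. ⊥bis P1·P0 via (6.43,10.07): [(0, 14.5143) (20.9994, 0) (21, 0) (21, 28) (0, 28)]  |A|=435.6049
3. ⊥bis P1·P2 via (7.385,18.09): [(1.2177, 13.6726) (20.9994, 0) (21, 0) (21, 27.8418)]  |A|=275.3923
4. ⊥bis P1·P3 via (8.68,11.04): [(1.2177, 13.6726) (2.6212, 12.7026) (21, 7.6593) (21, 27.8418)]  |A|=205.0036
5. ⊥bis P1·P4 via (11.84,8.805): [(1.2177, 13.6726) (2.6212, 12.7026) (14.0242, 9.5735) (21, 12.0281) (21, 27.8418)]  |A|=189.7656
6. ⊥bis P1·P5 via (9.14,18.645): [(7.8958, 18.4558) (1.2177, 13.6726) (2.6212, 12.7026) (14.0242, 9.5735) (21, 12.0281) (21, 20.4481)]  |A|=141.3208
7. ⊥bis P1·P6 via (9.605,9.055): [(7.8958, 18.4558) (1.2177, 13.6726) (2.6212, 12.7026) (14.0242, 9.5735) (21, 12.0281) (21, 20.4481)]  |A|=141.3208
8. ⊥bis P1·P7 via (5.52,15.015): [(7.8958, 18.4558) (5.5991, 16.8108) (5.3847, 11.9442) (14.0242, 9.5735) (21, 12.0281) (21, 20.4481)]  |A|=130.1876
9. ⊥bis P1·P8 via (6.565,20.72): [(7.8958, 18.4558) (5.5991, 16.8108) (5.3847, 11.9442) (14.0242, 9.5735) (21, 12.0281) (21, 20.4481)]  |A|=130.1876
10. ⊥bis P1·P9 via (13.375,17.23): [(12.1458, 19.102) (7.8958, 18.4558) (5.5991, 16.8108) (5.3847, 11.9442) (14.0242, 9.5735) (17.5808, 10.825)]  |A|=75.4915
11. canonical 6-gon: [(12.1458, 19.102) (7.8958, 18.4558) (5.5991, 16.8108) (5.3847, 11.9442) (14.0242, 9.5735) (17.5808, 10.825)]
12. shoelace: 75.4915

Area of P1's cell: 75.4915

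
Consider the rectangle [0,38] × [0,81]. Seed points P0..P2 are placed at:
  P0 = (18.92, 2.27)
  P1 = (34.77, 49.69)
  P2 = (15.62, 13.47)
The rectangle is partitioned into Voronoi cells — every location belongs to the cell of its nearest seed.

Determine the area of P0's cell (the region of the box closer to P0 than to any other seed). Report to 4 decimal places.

Area of P0's cell: 318.4298

1. box [0,38]×[0,81]: [(0, 0) (38, 0) (38, 81) (0, 81)]
2. ⊥bis P0·P1 via (26.845,25.98): [(0, 34.9529) (0, 0) (38, 0) (38, 22.2515)]  |A|=1086.8824
3. ⊥bis P0·P2 via (17.27,7.87): [(0, 2.7815) (0, 0) (38, 0) (38, 13.9779)]  |A|=318.4298
4. canonical 4-gon: [(0, 2.7815) (0, 0) (38, 0) (38, 13.9779)]
5. shoelace: 318.4298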